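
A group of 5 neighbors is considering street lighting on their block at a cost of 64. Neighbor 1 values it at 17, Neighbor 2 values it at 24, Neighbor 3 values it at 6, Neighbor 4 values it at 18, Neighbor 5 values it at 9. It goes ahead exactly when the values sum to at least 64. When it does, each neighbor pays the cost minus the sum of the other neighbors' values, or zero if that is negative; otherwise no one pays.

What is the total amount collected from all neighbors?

Total value 74 ≥ cost 64, so it is built.
Neighbor 1: others sum to 57; max(0, 64 - 57) = 7.
Neighbor 2: others sum to 50; max(0, 64 - 50) = 14.
Neighbor 3: others sum to 68; max(0, 64 - 68) = 0.
Neighbor 4: others sum to 56; max(0, 64 - 56) = 8.
Neighbor 5: others sum to 65; max(0, 64 - 65) = 0.
Total collected = 7 + 14 + 0 + 8 + 0 = 29.

29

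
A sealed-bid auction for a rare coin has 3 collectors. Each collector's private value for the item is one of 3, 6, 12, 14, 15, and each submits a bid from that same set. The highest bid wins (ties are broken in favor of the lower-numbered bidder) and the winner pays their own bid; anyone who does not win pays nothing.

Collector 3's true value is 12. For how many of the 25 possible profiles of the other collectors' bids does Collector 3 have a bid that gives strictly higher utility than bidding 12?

Others bid (3, 3): truth gives 0; bid 6 gives 6 > 0. Violating.
Others bid (3, 6): truth gives 0; no alternative beats it.
Others bid (3, 12): truth gives 0; no alternative beats it.
(Checking all 25 profiles: 1 has a profitable deviation, 24 do not.)

1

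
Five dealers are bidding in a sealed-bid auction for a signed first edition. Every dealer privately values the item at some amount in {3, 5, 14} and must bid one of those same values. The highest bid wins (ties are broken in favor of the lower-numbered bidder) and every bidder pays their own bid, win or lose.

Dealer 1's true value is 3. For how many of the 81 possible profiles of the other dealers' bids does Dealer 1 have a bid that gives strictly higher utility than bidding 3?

Others bid (3, 3, 3, 5): truth gives -3; bid 5 gives -2 > -3. Violating.
Others bid (3, 3, 5, 3): truth gives -3; bid 5 gives -2 > -3. Violating.
Others bid (3, 3, 5, 5): truth gives -3; bid 5 gives -2 > -3. Violating.
Others bid (3, 5, 3, 3): truth gives -3; bid 5 gives -2 > -3. Violating.
Others bid (3, 3, 3, 3): truth gives 0; no alternative beats it.
Others bid (3, 3, 3, 14): truth gives -3; no alternative beats it.
(Checking all 81 profiles: 15 have a profitable deviation, 66 do not.)

15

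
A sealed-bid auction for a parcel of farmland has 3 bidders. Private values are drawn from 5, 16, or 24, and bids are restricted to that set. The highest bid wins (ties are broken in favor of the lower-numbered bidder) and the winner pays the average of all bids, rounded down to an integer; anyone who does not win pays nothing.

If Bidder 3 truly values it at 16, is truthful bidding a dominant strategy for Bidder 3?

No

Consider the case where Bidder 1 bids 5 and Bidder 2 bids 16.
Truthful bid 16: loses, pays 0, utility 0.
Bid 24 instead: wins, pays 15, utility 16 - 15 = 1.
Since 1 > 0, bidding 24 is strictly better here, so truthful bidding is not dominant.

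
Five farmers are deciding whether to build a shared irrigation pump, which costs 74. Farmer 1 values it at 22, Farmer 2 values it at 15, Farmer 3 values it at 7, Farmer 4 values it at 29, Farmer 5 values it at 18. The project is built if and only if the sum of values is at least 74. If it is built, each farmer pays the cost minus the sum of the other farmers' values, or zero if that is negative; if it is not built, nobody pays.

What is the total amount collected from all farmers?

Total value 91 ≥ cost 74, so it is built.
Farmer 1: others sum to 69; max(0, 74 - 69) = 5.
Farmer 2: others sum to 76; max(0, 74 - 76) = 0.
Farmer 3: others sum to 84; max(0, 74 - 84) = 0.
Farmer 4: others sum to 62; max(0, 74 - 62) = 12.
Farmer 5: others sum to 73; max(0, 74 - 73) = 1.
Total collected = 5 + 0 + 0 + 12 + 1 = 18.

18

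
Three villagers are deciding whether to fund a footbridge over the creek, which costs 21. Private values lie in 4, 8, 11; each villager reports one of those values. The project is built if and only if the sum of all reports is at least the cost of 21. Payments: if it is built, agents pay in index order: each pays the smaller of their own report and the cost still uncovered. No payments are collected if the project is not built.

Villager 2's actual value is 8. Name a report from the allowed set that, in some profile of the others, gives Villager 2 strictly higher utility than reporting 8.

Suppose Villager 1 reports 8 and Villager 3 reports 11.
Report 8: project built, pays 8, utility 8 - 8 = 0.
Report 4: project built, pays 4, utility 8 - 4 = 4.
So reporting 4 beats truth here (4 > 0).

4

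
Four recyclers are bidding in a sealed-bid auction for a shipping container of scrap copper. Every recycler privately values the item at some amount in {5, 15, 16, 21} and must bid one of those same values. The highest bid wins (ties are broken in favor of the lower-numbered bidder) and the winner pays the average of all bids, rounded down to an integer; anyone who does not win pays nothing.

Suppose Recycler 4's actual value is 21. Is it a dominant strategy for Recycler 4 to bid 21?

No

Consider the case where Recycler 1 bids 5, Recycler 2 bids 5 and Recycler 3 bids 5.
Truthful bid 21: wins, pays 9, utility 21 - 9 = 12.
Bid 15 instead: wins, pays 7, utility 21 - 7 = 14.
Since 14 > 12, bidding 15 is strictly better here, so truthful bidding is not dominant.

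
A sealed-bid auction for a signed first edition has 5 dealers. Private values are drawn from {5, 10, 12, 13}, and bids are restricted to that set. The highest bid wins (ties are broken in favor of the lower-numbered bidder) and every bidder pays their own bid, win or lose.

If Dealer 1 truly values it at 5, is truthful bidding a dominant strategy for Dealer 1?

Check each profile of the others' bids and compare truth against every alternative bid.
Others bid (5, 5, 5, 5): truth gives 0, best alternative gives -5.
Others bid (5, 5, 5, 13): truth gives -5, best alternative gives -8.
Others bid (5, 5, 10, 13): truth gives -5, best alternative gives -8.
Others bid (5, 5, 12, 13): truth gives -5, best alternative gives -8.
Others bid (5, 5, 13, 5): truth gives -5, best alternative gives -8.
Others bid (5, 5, 13, 10): truth gives -5, best alternative gives -8.
(Remaining 250 profiles checked similarly; truth is weakly best in each.)
In every case the truthful bid is at least as good as any alternative, so it is a dominant strategy.

Yes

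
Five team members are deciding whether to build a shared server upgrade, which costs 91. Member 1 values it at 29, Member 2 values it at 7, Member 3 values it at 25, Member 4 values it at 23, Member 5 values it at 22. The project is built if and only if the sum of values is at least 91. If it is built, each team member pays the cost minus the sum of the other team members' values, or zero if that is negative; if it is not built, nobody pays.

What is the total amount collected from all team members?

Total value 106 ≥ cost 91, so it is built.
Member 1: others sum to 77; max(0, 91 - 77) = 14.
Member 2: others sum to 99; max(0, 91 - 99) = 0.
Member 3: others sum to 81; max(0, 91 - 81) = 10.
Member 4: others sum to 83; max(0, 91 - 83) = 8.
Member 5: others sum to 84; max(0, 91 - 84) = 7.
Total collected = 14 + 0 + 10 + 8 + 7 = 39.

39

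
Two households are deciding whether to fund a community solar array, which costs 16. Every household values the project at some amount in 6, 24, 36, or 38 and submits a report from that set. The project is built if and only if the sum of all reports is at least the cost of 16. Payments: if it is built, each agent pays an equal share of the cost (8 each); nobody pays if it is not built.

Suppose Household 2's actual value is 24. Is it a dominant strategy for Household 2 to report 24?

Yes

Check each profile of the others' reports and compare truth against every alternative report.
Others report (6): truth gives 16, best alternative gives 16.
Others report (24): truth gives 16, best alternative gives 16.
Others report (36): truth gives 16, best alternative gives 16.
Others report (38): truth gives 16, best alternative gives 16.
In every case the truthful report is at least as good as any alternative, so it is a dominant strategy.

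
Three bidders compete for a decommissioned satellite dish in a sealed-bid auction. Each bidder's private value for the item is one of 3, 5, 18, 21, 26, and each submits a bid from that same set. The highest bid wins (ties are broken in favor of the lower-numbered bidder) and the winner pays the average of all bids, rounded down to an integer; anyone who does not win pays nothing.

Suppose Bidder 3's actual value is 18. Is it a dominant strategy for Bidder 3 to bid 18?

No

Consider the case where Bidder 1 bids 3 and Bidder 2 bids 3.
Truthful bid 18: wins, pays 8, utility 18 - 8 = 10.
Bid 5 instead: wins, pays 3, utility 18 - 3 = 15.
Since 15 > 10, bidding 5 is strictly better here, so truthful bidding is not dominant.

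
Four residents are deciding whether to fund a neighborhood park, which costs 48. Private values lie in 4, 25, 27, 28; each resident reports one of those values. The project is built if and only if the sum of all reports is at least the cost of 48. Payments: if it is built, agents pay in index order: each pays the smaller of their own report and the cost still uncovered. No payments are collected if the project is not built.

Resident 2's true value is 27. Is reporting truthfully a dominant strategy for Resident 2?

Consider the case where Resident 1 reports 4, Resident 3 reports 4 and Resident 4 reports 25.
Truthful report 27: project built, pays 27, utility 27 - 27 = 0.
Report 25 instead: project built, pays 25, utility 27 - 25 = 2.
Since 2 > 0, reporting 25 is strictly better here, so truthful reporting is not dominant.

No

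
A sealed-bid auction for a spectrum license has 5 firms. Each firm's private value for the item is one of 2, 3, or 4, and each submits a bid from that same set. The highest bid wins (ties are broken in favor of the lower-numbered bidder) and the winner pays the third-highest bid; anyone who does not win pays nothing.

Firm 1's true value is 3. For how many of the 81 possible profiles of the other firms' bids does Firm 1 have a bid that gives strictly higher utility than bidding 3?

Others bid (2, 2, 2, 4): truth gives 0; bid 4 gives 1 > 0. Violating.
Others bid (2, 2, 4, 2): truth gives 0; bid 4 gives 1 > 0. Violating.
Others bid (2, 4, 2, 2): truth gives 0; bid 4 gives 1 > 0. Violating.
Others bid (4, 2, 2, 2): truth gives 0; bid 4 gives 1 > 0. Violating.
Others bid (2, 2, 2, 2): truth gives 1; no alternative beats it.
Others bid (2, 2, 2, 3): truth gives 1; no alternative beats it.
(Checking all 81 profiles: 4 have a profitable deviation, 77 do not.)

4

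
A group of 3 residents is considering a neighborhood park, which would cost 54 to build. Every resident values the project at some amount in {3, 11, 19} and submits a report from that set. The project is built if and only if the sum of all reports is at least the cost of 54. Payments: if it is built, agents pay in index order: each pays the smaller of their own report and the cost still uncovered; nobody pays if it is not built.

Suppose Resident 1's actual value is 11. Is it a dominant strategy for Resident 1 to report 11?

Yes

Check each profile of the others' reports and compare truth against every alternative report.
Others report (3, 3): truth gives 0, best alternative gives 0.
Others report (3, 11): truth gives 0, best alternative gives 0.
Others report (3, 19): truth gives 0, best alternative gives 0.
Others report (11, 3): truth gives 0, best alternative gives 0.
Others report (11, 11): truth gives 0, best alternative gives 0.
Others report (11, 19): truth gives 0, best alternative gives 0.
(Remaining 3 profiles checked similarly; truth is weakly best in each.)
In every case the truthful report is at least as good as any alternative, so it is a dominant strategy.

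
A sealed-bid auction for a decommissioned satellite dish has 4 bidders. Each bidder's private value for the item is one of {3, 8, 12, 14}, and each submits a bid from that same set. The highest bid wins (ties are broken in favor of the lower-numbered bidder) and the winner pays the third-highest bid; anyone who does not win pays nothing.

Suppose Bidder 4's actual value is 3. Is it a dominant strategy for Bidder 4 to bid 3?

Check each profile of the others' bids and compare truth against every alternative bid.
Others bid (3, 3, 3): truth gives 0, best alternative gives 0.
Others bid (3, 3, 8): truth gives 0, best alternative gives 0.
Others bid (3, 3, 12): truth gives 0, best alternative gives 0.
Others bid (3, 3, 14): truth gives 0, best alternative gives 0.
Others bid (3, 8, 3): truth gives 0, best alternative gives 0.
Others bid (3, 8, 8): truth gives 0, best alternative gives 0.
(Remaining 58 profiles checked similarly; truth is weakly best in each.)
In every case the truthful bid is at least as good as any alternative, so it is a dominant strategy.

Yes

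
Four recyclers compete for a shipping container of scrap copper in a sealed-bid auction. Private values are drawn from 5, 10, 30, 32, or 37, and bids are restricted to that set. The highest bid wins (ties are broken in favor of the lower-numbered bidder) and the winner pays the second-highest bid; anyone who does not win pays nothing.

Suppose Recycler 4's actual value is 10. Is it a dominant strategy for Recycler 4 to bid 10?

Yes

Check each profile of the others' bids and compare truth against every alternative bid.
Others bid (5, 5, 5): truth gives 5, best alternative gives 5.
Others bid (5, 5, 10): truth gives 0, best alternative gives 0.
Others bid (5, 5, 30): truth gives 0, best alternative gives 0.
Others bid (5, 5, 32): truth gives 0, best alternative gives 0.
Others bid (5, 5, 37): truth gives 0, best alternative gives 0.
Others bid (5, 10, 5): truth gives 0, best alternative gives 0.
(Remaining 119 profiles checked similarly; truth is weakly best in each.)
In every case the truthful bid is at least as good as any alternative, so it is a dominant strategy.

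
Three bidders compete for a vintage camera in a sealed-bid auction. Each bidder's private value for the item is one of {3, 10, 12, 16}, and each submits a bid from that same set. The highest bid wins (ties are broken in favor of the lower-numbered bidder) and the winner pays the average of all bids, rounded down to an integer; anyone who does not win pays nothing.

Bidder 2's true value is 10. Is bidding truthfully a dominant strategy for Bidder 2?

No

Consider the case where Bidder 1 bids 3 and Bidder 3 bids 12.
Truthful bid 10: loses, pays 0, utility 0.
Bid 12 instead: wins, pays 9, utility 10 - 9 = 1.
Since 1 > 0, bidding 12 is strictly better here, so truthful bidding is not dominant.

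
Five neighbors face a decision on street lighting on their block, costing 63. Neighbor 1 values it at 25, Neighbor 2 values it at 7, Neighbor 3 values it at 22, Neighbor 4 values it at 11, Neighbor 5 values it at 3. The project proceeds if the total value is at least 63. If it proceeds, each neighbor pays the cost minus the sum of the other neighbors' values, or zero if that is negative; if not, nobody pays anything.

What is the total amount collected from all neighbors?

Total value 68 ≥ cost 63, so it is built.
Neighbor 1: others sum to 43; max(0, 63 - 43) = 20.
Neighbor 2: others sum to 61; max(0, 63 - 61) = 2.
Neighbor 3: others sum to 46; max(0, 63 - 46) = 17.
Neighbor 4: others sum to 57; max(0, 63 - 57) = 6.
Neighbor 5: others sum to 65; max(0, 63 - 65) = 0.
Total collected = 20 + 2 + 17 + 6 + 0 = 45.

45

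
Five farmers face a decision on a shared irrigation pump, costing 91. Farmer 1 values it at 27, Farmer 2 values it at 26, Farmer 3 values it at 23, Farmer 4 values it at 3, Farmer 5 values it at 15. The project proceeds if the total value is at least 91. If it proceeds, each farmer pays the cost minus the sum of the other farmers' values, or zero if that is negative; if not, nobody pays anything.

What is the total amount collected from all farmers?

79

Total value 94 ≥ cost 91, so it is built.
Farmer 1: others sum to 67; max(0, 91 - 67) = 24.
Farmer 2: others sum to 68; max(0, 91 - 68) = 23.
Farmer 3: others sum to 71; max(0, 91 - 71) = 20.
Farmer 4: others sum to 91; max(0, 91 - 91) = 0.
Farmer 5: others sum to 79; max(0, 91 - 79) = 12.
Total collected = 24 + 23 + 20 + 0 + 12 = 79.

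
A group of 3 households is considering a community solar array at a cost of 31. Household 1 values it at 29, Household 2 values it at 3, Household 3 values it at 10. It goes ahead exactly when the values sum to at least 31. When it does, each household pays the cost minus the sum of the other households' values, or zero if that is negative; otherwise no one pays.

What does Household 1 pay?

Total value 42 ≥ cost 31, so the project is built.
The other households' values sum to 13.
Cost minus that sum is 31 - 13 = 18.

18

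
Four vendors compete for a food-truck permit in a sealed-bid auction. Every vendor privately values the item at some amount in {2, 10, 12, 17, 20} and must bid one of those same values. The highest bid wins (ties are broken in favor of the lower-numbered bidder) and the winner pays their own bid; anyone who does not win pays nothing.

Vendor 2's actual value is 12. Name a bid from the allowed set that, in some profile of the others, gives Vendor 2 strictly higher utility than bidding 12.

Suppose Vendor 1 bids 2, Vendor 3 bids 2 and Vendor 4 bids 2.
Bid 12: wins, pays 12, utility 12 - 12 = 0.
Bid 10: wins, pays 10, utility 12 - 10 = 2.
So bidding 10 beats truth here (2 > 0).

10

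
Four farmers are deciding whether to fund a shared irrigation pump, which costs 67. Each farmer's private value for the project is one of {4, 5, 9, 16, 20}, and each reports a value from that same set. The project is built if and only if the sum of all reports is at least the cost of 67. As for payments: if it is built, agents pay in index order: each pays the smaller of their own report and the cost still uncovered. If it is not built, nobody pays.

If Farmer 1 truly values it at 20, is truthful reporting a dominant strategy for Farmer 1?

Consider the case where Farmer 2 reports 16, Farmer 3 reports 16 and Farmer 4 reports 20.
Truthful report 20: project built, pays 20, utility 20 - 20 = 0.
Report 16 instead: project built, pays 16, utility 20 - 16 = 4.
Since 4 > 0, reporting 16 is strictly better here, so truthful reporting is not dominant.

No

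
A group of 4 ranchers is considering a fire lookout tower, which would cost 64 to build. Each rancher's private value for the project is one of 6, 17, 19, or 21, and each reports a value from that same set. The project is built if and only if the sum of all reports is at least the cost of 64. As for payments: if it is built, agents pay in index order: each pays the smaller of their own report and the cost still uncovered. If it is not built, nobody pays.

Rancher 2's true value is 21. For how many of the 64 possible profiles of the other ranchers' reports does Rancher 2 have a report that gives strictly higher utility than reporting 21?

36

Others report (6, 19, 21): truth gives 0; report 19 gives 2 > 0. Violating.
Others report (6, 21, 19): truth gives 0; report 19 gives 2 > 0. Violating.
Others report (6, 21, 21): truth gives 0; report 17 gives 4 > 0. Violating.
Others report (17, 17, 17): truth gives 0; report 17 gives 4 > 0. Violating.
Others report (6, 6, 6): truth gives 0; no alternative beats it.
Others report (6, 6, 17): truth gives 0; no alternative beats it.
(Checking all 64 profiles: 36 have a profitable deviation, 28 do not.)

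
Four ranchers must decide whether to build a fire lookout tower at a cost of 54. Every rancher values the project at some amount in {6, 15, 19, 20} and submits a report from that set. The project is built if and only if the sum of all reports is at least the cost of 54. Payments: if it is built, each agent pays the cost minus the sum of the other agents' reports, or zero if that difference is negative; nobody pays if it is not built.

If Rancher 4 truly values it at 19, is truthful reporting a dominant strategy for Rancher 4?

Check each profile of the others' reports and compare truth against every alternative report.
Others report (15, 19, 20): truth gives 19, best alternative gives 19.
Others report (15, 20, 19): truth gives 19, best alternative gives 19.
Others report (15, 20, 20): truth gives 19, best alternative gives 19.
Others report (19, 15, 20): truth gives 19, best alternative gives 19.
Others report (19, 19, 19): truth gives 19, best alternative gives 19.
Others report (19, 19, 20): truth gives 19, best alternative gives 19.
(Remaining 58 profiles checked similarly; truth is weakly best in each.)
In every case the truthful report is at least as good as any alternative, so it is a dominant strategy.

Yes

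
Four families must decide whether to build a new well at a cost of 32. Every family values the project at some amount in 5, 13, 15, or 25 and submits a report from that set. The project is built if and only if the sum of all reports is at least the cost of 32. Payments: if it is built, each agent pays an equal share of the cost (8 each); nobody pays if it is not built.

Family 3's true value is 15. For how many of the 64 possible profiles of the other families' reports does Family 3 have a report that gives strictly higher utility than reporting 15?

Others report (5, 5, 5): truth gives 0; report 25 gives 7 > 0. Violating.
Others report (5, 5, 13): truth gives 7; no alternative beats it.
Others report (5, 5, 15): truth gives 7; no alternative beats it.
(Checking all 64 profiles: 1 has a profitable deviation, 63 do not.)

1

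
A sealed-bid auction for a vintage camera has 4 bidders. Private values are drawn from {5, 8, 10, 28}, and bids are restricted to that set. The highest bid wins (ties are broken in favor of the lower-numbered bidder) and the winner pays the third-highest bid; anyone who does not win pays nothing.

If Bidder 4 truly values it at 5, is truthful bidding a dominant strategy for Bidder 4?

Yes

Check each profile of the others' bids and compare truth against every alternative bid.
Others bid (5, 5, 5): truth gives 0, best alternative gives 0.
Others bid (5, 5, 8): truth gives 0, best alternative gives 0.
Others bid (5, 5, 10): truth gives 0, best alternative gives 0.
Others bid (5, 5, 28): truth gives 0, best alternative gives 0.
Others bid (5, 8, 5): truth gives 0, best alternative gives 0.
Others bid (5, 8, 8): truth gives 0, best alternative gives 0.
(Remaining 58 profiles checked similarly; truth is weakly best in each.)
In every case the truthful bid is at least as good as any alternative, so it is a dominant strategy.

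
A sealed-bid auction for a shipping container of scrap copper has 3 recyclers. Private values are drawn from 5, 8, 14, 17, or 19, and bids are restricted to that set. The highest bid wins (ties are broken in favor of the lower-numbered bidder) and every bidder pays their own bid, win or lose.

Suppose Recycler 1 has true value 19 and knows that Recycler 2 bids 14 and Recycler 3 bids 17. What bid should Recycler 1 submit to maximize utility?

17

Bid 5: loses but pays 5, utility -5.
Bid 8: loses but pays 8, utility -8.
Bid 14: loses but pays 14, utility -14.
Bid 17: wins, pays 17, utility 19 - 17 = 2.
Bid 19: wins, pays 19, utility 19 - 19 = 0.
The best choice is 17 with utility 2.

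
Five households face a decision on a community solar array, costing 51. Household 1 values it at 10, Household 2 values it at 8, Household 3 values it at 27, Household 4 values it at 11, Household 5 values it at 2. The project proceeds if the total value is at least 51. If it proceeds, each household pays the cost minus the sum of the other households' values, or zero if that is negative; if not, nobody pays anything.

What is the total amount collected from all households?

28

Total value 58 ≥ cost 51, so it is built.
Household 1: others sum to 48; max(0, 51 - 48) = 3.
Household 2: others sum to 50; max(0, 51 - 50) = 1.
Household 3: others sum to 31; max(0, 51 - 31) = 20.
Household 4: others sum to 47; max(0, 51 - 47) = 4.
Household 5: others sum to 56; max(0, 51 - 56) = 0.
Total collected = 3 + 1 + 20 + 4 + 0 = 28.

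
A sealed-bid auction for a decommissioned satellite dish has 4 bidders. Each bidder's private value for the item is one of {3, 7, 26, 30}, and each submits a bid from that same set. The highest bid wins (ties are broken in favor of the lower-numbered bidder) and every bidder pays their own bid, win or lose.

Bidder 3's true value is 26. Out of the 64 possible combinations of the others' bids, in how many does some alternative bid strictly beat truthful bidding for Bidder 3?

Others bid (3, 3, 3): truth gives 0; bid 7 gives 19 > 0. Violating.
Others bid (3, 3, 7): truth gives 0; bid 7 gives 19 > 0. Violating.
Others bid (3, 3, 30): truth gives -26; bid 3 gives -3 > -26. Violating.
Others bid (3, 7, 30): truth gives -26; bid 3 gives -3 > -26. Violating.
Others bid (3, 3, 26): truth gives 0; no alternative beats it.
Others bid (3, 7, 3): truth gives 0; no alternative beats it.
(Checking all 64 profiles: 54 have a profitable deviation, 10 do not.)

54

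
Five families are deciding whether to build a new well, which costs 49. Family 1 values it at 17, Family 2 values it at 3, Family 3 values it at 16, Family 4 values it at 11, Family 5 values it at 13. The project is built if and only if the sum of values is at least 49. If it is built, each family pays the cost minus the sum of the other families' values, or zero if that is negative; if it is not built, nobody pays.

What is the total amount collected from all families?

Total value 60 ≥ cost 49, so it is built.
Family 1: others sum to 43; max(0, 49 - 43) = 6.
Family 2: others sum to 57; max(0, 49 - 57) = 0.
Family 3: others sum to 44; max(0, 49 - 44) = 5.
Family 4: others sum to 49; max(0, 49 - 49) = 0.
Family 5: others sum to 47; max(0, 49 - 47) = 2.
Total collected = 6 + 0 + 5 + 0 + 2 = 13.

13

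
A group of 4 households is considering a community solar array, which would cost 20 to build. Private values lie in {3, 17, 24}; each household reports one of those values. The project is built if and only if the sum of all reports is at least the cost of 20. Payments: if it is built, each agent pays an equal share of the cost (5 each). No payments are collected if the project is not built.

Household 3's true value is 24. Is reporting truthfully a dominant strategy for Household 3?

Check each profile of the others' reports and compare truth against every alternative report.
Others report (3, 3, 3): truth gives 19, best alternative gives 19.
Others report (3, 3, 17): truth gives 19, best alternative gives 19.
Others report (3, 3, 24): truth gives 19, best alternative gives 19.
Others report (3, 17, 3): truth gives 19, best alternative gives 19.
Others report (3, 17, 17): truth gives 19, best alternative gives 19.
Others report (3, 17, 24): truth gives 19, best alternative gives 19.
(Remaining 21 profiles checked similarly; truth is weakly best in each.)
In every case the truthful report is at least as good as any alternative, so it is a dominant strategy.

Yes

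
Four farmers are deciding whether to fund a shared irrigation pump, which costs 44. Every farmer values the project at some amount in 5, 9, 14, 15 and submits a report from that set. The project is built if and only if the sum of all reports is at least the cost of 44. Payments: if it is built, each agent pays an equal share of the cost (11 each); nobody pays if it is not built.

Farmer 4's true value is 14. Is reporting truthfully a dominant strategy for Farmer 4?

No

Consider the case where Farmer 1 reports 5, Farmer 2 reports 9 and Farmer 3 reports 15.
Truthful report 14: project not built, utility 0.
Report 15 instead: project built, pays 11, utility 14 - 11 = 3.
Since 3 > 0, reporting 15 is strictly better here, so truthful reporting is not dominant.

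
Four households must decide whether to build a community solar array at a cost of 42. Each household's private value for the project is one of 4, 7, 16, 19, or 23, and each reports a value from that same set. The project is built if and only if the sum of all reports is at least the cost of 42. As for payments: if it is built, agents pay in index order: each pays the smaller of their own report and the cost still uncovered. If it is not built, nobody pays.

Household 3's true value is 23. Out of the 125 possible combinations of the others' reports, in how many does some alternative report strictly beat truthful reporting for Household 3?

Others report (4, 4, 16): truth gives 0; report 19 gives 4 > 0. Violating.
Others report (4, 4, 19): truth gives 0; report 16 gives 7 > 0. Violating.
Others report (4, 4, 23): truth gives 0; report 16 gives 7 > 0. Violating.
Others report (4, 7, 16): truth gives 0; report 16 gives 7 > 0. Violating.
Others report (4, 4, 4): truth gives 0; no alternative beats it.
Others report (4, 4, 7): truth gives 0; no alternative beats it.
(Checking all 125 profiles: 77 have a profitable deviation, 48 do not.)

77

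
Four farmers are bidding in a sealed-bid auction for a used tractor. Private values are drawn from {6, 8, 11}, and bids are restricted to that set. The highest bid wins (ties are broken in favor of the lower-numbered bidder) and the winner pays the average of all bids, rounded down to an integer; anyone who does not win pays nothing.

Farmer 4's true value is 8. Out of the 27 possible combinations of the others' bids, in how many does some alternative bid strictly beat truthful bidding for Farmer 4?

Others bid (6, 6, 8): truth gives 0; bid 11 gives 1 > 0. Violating.
Others bid (6, 8, 6): truth gives 0; bid 11 gives 1 > 0. Violating.
Others bid (8, 6, 6): truth gives 0; bid 11 gives 1 > 0. Violating.
Others bid (6, 6, 6): truth gives 2; no alternative beats it.
Others bid (6, 6, 11): truth gives 0; no alternative beats it.
(Checking all 27 profiles: 3 have a profitable deviation, 24 do not.)

3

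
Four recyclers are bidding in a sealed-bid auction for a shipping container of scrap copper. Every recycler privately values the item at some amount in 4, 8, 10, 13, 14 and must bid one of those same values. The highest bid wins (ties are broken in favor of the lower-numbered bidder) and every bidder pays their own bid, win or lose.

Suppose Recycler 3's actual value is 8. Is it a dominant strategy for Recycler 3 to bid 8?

No

Consider the case where Recycler 1 bids 4, Recycler 2 bids 4 and Recycler 4 bids 10.
Truthful bid 8: loses but pays 8, utility -8.
Bid 4 instead: loses but pays 4, utility -4.
Since -4 > -8, bidding 4 is strictly better here, so truthful bidding is not dominant.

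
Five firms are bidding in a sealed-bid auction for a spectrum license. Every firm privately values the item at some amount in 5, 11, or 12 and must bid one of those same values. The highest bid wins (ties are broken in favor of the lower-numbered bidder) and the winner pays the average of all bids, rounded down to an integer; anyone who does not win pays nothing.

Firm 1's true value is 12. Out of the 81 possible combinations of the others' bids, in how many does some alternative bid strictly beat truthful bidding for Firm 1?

Others bid (5, 5, 5, 5): truth gives 6; bid 5 gives 7 > 6. Violating.
Others bid (5, 11, 11, 11): truth gives 2; bid 11 gives 3 > 2. Violating.
Others bid (11, 5, 11, 11): truth gives 2; bid 11 gives 3 > 2. Violating.
Others bid (11, 11, 5, 11): truth gives 2; bid 11 gives 3 > 2. Violating.
Others bid (5, 5, 5, 11): truth gives 5; no alternative beats it.
Others bid (5, 5, 5, 12): truth gives 5; no alternative beats it.
(Checking all 81 profiles: 5 have a profitable deviation, 76 do not.)

5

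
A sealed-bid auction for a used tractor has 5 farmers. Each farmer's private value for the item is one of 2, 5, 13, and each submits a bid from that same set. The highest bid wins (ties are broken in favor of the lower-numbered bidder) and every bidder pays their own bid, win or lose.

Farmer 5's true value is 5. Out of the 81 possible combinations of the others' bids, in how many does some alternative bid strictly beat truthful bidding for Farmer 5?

Others bid (2, 2, 2, 5): truth gives -5; bid 2 gives -2 > -5. Violating.
Others bid (2, 2, 2, 13): truth gives -5; bid 2 gives -2 > -5. Violating.
Others bid (2, 2, 5, 2): truth gives -5; bid 2 gives -2 > -5. Violating.
Others bid (2, 2, 5, 5): truth gives -5; bid 2 gives -2 > -5. Violating.
Others bid (2, 2, 2, 2): truth gives 0; no alternative beats it.
(Checking all 81 profiles: 80 have a profitable deviation, 1 does not.)

80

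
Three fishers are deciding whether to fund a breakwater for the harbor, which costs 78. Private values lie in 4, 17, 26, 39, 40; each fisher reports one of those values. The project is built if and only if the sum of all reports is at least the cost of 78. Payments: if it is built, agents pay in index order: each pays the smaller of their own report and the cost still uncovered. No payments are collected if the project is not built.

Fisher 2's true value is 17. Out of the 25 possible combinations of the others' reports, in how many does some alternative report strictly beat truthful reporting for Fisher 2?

4

Others report (39, 39): truth gives 0; report 4 gives 13 > 0. Violating.
Others report (39, 40): truth gives 0; report 4 gives 13 > 0. Violating.
Others report (40, 39): truth gives 0; report 4 gives 13 > 0. Violating.
Others report (40, 40): truth gives 0; report 4 gives 13 > 0. Violating.
Others report (4, 4): truth gives 0; no alternative beats it.
Others report (4, 17): truth gives 0; no alternative beats it.
(Checking all 25 profiles: 4 have a profitable deviation, 21 do not.)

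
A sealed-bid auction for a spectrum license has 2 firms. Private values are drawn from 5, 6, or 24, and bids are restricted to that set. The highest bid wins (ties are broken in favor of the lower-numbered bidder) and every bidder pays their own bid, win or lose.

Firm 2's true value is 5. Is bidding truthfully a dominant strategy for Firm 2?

Consider the case where Firm 1 bids 5.
Truthful bid 5: loses but pays 5, utility -5.
Bid 6 instead: wins, pays 6, utility 5 - 6 = -1.
Since -1 > -5, bidding 6 is strictly better here, so truthful bidding is not dominant.

No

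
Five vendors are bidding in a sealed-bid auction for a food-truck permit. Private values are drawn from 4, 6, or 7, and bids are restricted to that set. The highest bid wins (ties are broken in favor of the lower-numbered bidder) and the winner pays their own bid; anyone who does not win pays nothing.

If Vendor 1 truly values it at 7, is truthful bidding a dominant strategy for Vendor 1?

Consider the case where Vendor 2 bids 4, Vendor 3 bids 4, Vendor 4 bids 4 and Vendor 5 bids 4.
Truthful bid 7: wins, pays 7, utility 7 - 7 = 0.
Bid 4 instead: wins, pays 4, utility 7 - 4 = 3.
Since 3 > 0, bidding 4 is strictly better here, so truthful bidding is not dominant.

No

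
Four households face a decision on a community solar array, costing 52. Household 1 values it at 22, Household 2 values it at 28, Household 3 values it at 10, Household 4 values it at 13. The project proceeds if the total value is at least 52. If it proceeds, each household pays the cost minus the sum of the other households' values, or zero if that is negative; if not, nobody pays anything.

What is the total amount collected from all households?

Total value 73 ≥ cost 52, so it is built.
Household 1: others sum to 51; max(0, 52 - 51) = 1.
Household 2: others sum to 45; max(0, 52 - 45) = 7.
Household 3: others sum to 63; max(0, 52 - 63) = 0.
Household 4: others sum to 60; max(0, 52 - 60) = 0.
Total collected = 1 + 7 + 0 + 0 = 8.

8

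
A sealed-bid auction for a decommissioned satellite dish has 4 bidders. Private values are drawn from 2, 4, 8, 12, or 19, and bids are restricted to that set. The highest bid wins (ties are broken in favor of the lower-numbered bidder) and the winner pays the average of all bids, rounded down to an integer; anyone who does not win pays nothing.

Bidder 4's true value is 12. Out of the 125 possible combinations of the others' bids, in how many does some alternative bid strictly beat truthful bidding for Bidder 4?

41

Others bid (2, 2, 2): truth gives 8; bid 4 gives 10 > 8. Violating.
Others bid (2, 2, 4): truth gives 7; bid 8 gives 8 > 7. Violating.
Others bid (2, 2, 12): truth gives 0; bid 19 gives 4 > 0. Violating.
Others bid (2, 4, 2): truth gives 7; bid 8 gives 8 > 7. Violating.
Others bid (2, 2, 8): truth gives 6; no alternative beats it.
Others bid (2, 2, 19): truth gives 0; no alternative beats it.
(Checking all 125 profiles: 41 have a profitable deviation, 84 do not.)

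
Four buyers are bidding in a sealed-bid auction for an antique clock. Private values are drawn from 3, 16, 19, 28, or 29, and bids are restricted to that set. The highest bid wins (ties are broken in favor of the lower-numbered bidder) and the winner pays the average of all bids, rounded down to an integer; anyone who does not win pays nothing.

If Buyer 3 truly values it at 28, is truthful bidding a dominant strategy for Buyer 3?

No

Consider the case where Buyer 1 bids 3, Buyer 2 bids 3 and Buyer 4 bids 3.
Truthful bid 28: wins, pays 9, utility 28 - 9 = 19.
Bid 16 instead: wins, pays 6, utility 28 - 6 = 22.
Since 22 > 19, bidding 16 is strictly better here, so truthful bidding is not dominant.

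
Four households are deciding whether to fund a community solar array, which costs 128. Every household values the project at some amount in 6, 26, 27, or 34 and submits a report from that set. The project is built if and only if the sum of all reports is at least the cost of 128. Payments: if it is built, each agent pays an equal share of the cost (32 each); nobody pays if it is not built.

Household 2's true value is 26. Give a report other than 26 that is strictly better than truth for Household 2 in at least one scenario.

6

Suppose Household 1 reports 34, Household 3 reports 34 and Household 4 reports 34.
Report 26: project built, pays 32, utility 26 - 32 = -6.
Report 6: project not built, utility 0.
So reporting 6 beats truth here (0 > -6).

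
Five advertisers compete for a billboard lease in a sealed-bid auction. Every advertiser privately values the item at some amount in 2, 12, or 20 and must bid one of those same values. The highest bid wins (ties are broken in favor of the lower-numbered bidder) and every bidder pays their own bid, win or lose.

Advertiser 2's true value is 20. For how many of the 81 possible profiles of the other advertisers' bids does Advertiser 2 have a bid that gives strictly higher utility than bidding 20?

Others bid (2, 2, 2, 2): truth gives 0; bid 12 gives 8 > 0. Violating.
Others bid (2, 2, 2, 12): truth gives 0; bid 12 gives 8 > 0. Violating.
Others bid (2, 2, 12, 2): truth gives 0; bid 12 gives 8 > 0. Violating.
Others bid (2, 2, 12, 12): truth gives 0; bid 12 gives 8 > 0. Violating.
Others bid (2, 2, 2, 20): truth gives 0; no alternative beats it.
Others bid (2, 2, 12, 20): truth gives 0; no alternative beats it.
(Checking all 81 profiles: 35 have a profitable deviation, 46 do not.)

35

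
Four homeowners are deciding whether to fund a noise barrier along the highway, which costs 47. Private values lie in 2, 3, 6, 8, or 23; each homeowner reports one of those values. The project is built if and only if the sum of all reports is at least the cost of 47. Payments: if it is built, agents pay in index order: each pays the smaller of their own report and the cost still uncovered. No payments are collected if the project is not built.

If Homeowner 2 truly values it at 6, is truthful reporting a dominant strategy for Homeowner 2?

No

Consider the case where Homeowner 1 reports 2, Homeowner 3 reports 23 and Homeowner 4 reports 23.
Truthful report 6: project built, pays 6, utility 6 - 6 = 0.
Report 2 instead: project built, pays 2, utility 6 - 2 = 4.
Since 4 > 0, reporting 2 is strictly better here, so truthful reporting is not dominant.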